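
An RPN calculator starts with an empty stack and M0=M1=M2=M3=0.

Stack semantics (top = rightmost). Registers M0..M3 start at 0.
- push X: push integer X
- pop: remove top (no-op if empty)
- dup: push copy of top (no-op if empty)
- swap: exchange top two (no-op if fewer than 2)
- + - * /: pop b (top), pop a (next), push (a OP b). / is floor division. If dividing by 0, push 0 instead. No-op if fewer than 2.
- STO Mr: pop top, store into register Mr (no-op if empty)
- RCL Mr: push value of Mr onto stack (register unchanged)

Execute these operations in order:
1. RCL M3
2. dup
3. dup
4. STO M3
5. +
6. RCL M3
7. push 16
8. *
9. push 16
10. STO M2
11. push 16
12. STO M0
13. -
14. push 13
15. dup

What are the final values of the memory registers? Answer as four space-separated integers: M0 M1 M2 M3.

After op 1 (RCL M3): stack=[0] mem=[0,0,0,0]
After op 2 (dup): stack=[0,0] mem=[0,0,0,0]
After op 3 (dup): stack=[0,0,0] mem=[0,0,0,0]
After op 4 (STO M3): stack=[0,0] mem=[0,0,0,0]
After op 5 (+): stack=[0] mem=[0,0,0,0]
After op 6 (RCL M3): stack=[0,0] mem=[0,0,0,0]
After op 7 (push 16): stack=[0,0,16] mem=[0,0,0,0]
After op 8 (*): stack=[0,0] mem=[0,0,0,0]
After op 9 (push 16): stack=[0,0,16] mem=[0,0,0,0]
After op 10 (STO M2): stack=[0,0] mem=[0,0,16,0]
After op 11 (push 16): stack=[0,0,16] mem=[0,0,16,0]
After op 12 (STO M0): stack=[0,0] mem=[16,0,16,0]
After op 13 (-): stack=[0] mem=[16,0,16,0]
After op 14 (push 13): stack=[0,13] mem=[16,0,16,0]
After op 15 (dup): stack=[0,13,13] mem=[16,0,16,0]

Answer: 16 0 16 0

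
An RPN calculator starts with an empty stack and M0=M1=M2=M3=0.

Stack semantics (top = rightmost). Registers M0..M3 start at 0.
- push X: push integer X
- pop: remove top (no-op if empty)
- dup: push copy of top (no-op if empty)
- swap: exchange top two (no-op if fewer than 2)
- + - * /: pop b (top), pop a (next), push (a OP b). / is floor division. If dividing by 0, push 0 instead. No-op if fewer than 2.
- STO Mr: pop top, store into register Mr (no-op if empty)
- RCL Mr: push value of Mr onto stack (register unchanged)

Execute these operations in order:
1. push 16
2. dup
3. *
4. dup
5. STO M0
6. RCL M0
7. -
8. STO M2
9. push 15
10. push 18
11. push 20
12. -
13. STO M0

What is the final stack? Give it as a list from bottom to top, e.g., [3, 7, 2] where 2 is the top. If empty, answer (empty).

After op 1 (push 16): stack=[16] mem=[0,0,0,0]
After op 2 (dup): stack=[16,16] mem=[0,0,0,0]
After op 3 (*): stack=[256] mem=[0,0,0,0]
After op 4 (dup): stack=[256,256] mem=[0,0,0,0]
After op 5 (STO M0): stack=[256] mem=[256,0,0,0]
After op 6 (RCL M0): stack=[256,256] mem=[256,0,0,0]
After op 7 (-): stack=[0] mem=[256,0,0,0]
After op 8 (STO M2): stack=[empty] mem=[256,0,0,0]
After op 9 (push 15): stack=[15] mem=[256,0,0,0]
After op 10 (push 18): stack=[15,18] mem=[256,0,0,0]
After op 11 (push 20): stack=[15,18,20] mem=[256,0,0,0]
After op 12 (-): stack=[15,-2] mem=[256,0,0,0]
After op 13 (STO M0): stack=[15] mem=[-2,0,0,0]

Answer: [15]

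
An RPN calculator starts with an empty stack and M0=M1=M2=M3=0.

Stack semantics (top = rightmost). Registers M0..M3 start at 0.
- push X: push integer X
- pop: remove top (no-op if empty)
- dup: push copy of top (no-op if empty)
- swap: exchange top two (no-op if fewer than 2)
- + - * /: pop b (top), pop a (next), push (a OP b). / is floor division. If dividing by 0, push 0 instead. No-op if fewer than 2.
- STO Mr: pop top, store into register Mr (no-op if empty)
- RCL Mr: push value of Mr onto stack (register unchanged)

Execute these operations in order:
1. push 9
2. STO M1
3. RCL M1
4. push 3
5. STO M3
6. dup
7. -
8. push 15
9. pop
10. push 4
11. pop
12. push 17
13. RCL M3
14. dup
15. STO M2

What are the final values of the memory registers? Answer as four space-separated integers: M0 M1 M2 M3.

After op 1 (push 9): stack=[9] mem=[0,0,0,0]
After op 2 (STO M1): stack=[empty] mem=[0,9,0,0]
After op 3 (RCL M1): stack=[9] mem=[0,9,0,0]
After op 4 (push 3): stack=[9,3] mem=[0,9,0,0]
After op 5 (STO M3): stack=[9] mem=[0,9,0,3]
After op 6 (dup): stack=[9,9] mem=[0,9,0,3]
After op 7 (-): stack=[0] mem=[0,9,0,3]
After op 8 (push 15): stack=[0,15] mem=[0,9,0,3]
After op 9 (pop): stack=[0] mem=[0,9,0,3]
After op 10 (push 4): stack=[0,4] mem=[0,9,0,3]
After op 11 (pop): stack=[0] mem=[0,9,0,3]
After op 12 (push 17): stack=[0,17] mem=[0,9,0,3]
After op 13 (RCL M3): stack=[0,17,3] mem=[0,9,0,3]
After op 14 (dup): stack=[0,17,3,3] mem=[0,9,0,3]
After op 15 (STO M2): stack=[0,17,3] mem=[0,9,3,3]

Answer: 0 9 3 3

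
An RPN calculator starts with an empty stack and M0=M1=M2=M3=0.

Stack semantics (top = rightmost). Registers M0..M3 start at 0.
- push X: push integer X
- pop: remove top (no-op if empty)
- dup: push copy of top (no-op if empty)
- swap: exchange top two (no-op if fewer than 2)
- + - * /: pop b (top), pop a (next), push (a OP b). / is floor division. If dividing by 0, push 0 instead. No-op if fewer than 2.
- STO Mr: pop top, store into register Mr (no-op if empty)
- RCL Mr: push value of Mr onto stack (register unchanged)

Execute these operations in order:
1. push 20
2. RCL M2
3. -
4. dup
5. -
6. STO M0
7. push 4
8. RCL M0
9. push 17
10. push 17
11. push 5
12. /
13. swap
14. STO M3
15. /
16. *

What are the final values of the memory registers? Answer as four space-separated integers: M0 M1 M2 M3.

After op 1 (push 20): stack=[20] mem=[0,0,0,0]
After op 2 (RCL M2): stack=[20,0] mem=[0,0,0,0]
After op 3 (-): stack=[20] mem=[0,0,0,0]
After op 4 (dup): stack=[20,20] mem=[0,0,0,0]
After op 5 (-): stack=[0] mem=[0,0,0,0]
After op 6 (STO M0): stack=[empty] mem=[0,0,0,0]
After op 7 (push 4): stack=[4] mem=[0,0,0,0]
After op 8 (RCL M0): stack=[4,0] mem=[0,0,0,0]
After op 9 (push 17): stack=[4,0,17] mem=[0,0,0,0]
After op 10 (push 17): stack=[4,0,17,17] mem=[0,0,0,0]
After op 11 (push 5): stack=[4,0,17,17,5] mem=[0,0,0,0]
After op 12 (/): stack=[4,0,17,3] mem=[0,0,0,0]
After op 13 (swap): stack=[4,0,3,17] mem=[0,0,0,0]
After op 14 (STO M3): stack=[4,0,3] mem=[0,0,0,17]
After op 15 (/): stack=[4,0] mem=[0,0,0,17]
After op 16 (*): stack=[0] mem=[0,0,0,17]

Answer: 0 0 0 17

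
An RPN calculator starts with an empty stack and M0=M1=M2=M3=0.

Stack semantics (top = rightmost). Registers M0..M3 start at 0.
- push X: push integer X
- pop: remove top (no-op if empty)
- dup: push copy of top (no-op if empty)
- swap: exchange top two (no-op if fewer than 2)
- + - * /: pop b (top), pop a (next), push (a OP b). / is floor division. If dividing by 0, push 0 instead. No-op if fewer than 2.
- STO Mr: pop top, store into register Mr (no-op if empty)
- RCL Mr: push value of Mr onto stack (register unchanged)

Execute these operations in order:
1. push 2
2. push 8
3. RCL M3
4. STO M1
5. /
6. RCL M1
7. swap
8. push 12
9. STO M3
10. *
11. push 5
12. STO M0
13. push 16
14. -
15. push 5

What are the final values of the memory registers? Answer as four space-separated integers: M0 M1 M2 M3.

After op 1 (push 2): stack=[2] mem=[0,0,0,0]
After op 2 (push 8): stack=[2,8] mem=[0,0,0,0]
After op 3 (RCL M3): stack=[2,8,0] mem=[0,0,0,0]
After op 4 (STO M1): stack=[2,8] mem=[0,0,0,0]
After op 5 (/): stack=[0] mem=[0,0,0,0]
After op 6 (RCL M1): stack=[0,0] mem=[0,0,0,0]
After op 7 (swap): stack=[0,0] mem=[0,0,0,0]
After op 8 (push 12): stack=[0,0,12] mem=[0,0,0,0]
After op 9 (STO M3): stack=[0,0] mem=[0,0,0,12]
After op 10 (*): stack=[0] mem=[0,0,0,12]
After op 11 (push 5): stack=[0,5] mem=[0,0,0,12]
After op 12 (STO M0): stack=[0] mem=[5,0,0,12]
After op 13 (push 16): stack=[0,16] mem=[5,0,0,12]
After op 14 (-): stack=[-16] mem=[5,0,0,12]
After op 15 (push 5): stack=[-16,5] mem=[5,0,0,12]

Answer: 5 0 0 12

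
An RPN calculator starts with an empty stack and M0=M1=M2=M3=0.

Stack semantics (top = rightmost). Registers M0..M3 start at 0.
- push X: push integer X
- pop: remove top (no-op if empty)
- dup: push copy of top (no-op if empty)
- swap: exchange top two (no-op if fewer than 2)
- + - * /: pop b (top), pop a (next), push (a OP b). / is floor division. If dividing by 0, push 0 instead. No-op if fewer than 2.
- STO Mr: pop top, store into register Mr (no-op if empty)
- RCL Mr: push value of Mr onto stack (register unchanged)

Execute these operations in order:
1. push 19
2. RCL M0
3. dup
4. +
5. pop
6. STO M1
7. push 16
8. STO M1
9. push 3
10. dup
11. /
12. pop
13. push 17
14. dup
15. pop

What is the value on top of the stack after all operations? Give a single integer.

After op 1 (push 19): stack=[19] mem=[0,0,0,0]
After op 2 (RCL M0): stack=[19,0] mem=[0,0,0,0]
After op 3 (dup): stack=[19,0,0] mem=[0,0,0,0]
After op 4 (+): stack=[19,0] mem=[0,0,0,0]
After op 5 (pop): stack=[19] mem=[0,0,0,0]
After op 6 (STO M1): stack=[empty] mem=[0,19,0,0]
After op 7 (push 16): stack=[16] mem=[0,19,0,0]
After op 8 (STO M1): stack=[empty] mem=[0,16,0,0]
After op 9 (push 3): stack=[3] mem=[0,16,0,0]
After op 10 (dup): stack=[3,3] mem=[0,16,0,0]
After op 11 (/): stack=[1] mem=[0,16,0,0]
After op 12 (pop): stack=[empty] mem=[0,16,0,0]
After op 13 (push 17): stack=[17] mem=[0,16,0,0]
After op 14 (dup): stack=[17,17] mem=[0,16,0,0]
After op 15 (pop): stack=[17] mem=[0,16,0,0]

Answer: 17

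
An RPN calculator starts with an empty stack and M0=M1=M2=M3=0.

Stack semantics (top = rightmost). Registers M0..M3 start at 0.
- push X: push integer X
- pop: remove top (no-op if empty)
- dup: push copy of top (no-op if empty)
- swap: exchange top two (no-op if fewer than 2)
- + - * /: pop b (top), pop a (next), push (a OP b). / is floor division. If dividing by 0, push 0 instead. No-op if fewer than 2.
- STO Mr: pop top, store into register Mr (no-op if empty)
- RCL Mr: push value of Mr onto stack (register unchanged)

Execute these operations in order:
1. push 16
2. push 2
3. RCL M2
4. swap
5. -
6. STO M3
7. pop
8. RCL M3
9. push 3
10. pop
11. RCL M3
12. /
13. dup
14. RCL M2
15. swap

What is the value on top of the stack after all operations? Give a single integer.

After op 1 (push 16): stack=[16] mem=[0,0,0,0]
After op 2 (push 2): stack=[16,2] mem=[0,0,0,0]
After op 3 (RCL M2): stack=[16,2,0] mem=[0,0,0,0]
After op 4 (swap): stack=[16,0,2] mem=[0,0,0,0]
After op 5 (-): stack=[16,-2] mem=[0,0,0,0]
After op 6 (STO M3): stack=[16] mem=[0,0,0,-2]
After op 7 (pop): stack=[empty] mem=[0,0,0,-2]
After op 8 (RCL M3): stack=[-2] mem=[0,0,0,-2]
After op 9 (push 3): stack=[-2,3] mem=[0,0,0,-2]
After op 10 (pop): stack=[-2] mem=[0,0,0,-2]
After op 11 (RCL M3): stack=[-2,-2] mem=[0,0,0,-2]
After op 12 (/): stack=[1] mem=[0,0,0,-2]
After op 13 (dup): stack=[1,1] mem=[0,0,0,-2]
After op 14 (RCL M2): stack=[1,1,0] mem=[0,0,0,-2]
After op 15 (swap): stack=[1,0,1] mem=[0,0,0,-2]

Answer: 1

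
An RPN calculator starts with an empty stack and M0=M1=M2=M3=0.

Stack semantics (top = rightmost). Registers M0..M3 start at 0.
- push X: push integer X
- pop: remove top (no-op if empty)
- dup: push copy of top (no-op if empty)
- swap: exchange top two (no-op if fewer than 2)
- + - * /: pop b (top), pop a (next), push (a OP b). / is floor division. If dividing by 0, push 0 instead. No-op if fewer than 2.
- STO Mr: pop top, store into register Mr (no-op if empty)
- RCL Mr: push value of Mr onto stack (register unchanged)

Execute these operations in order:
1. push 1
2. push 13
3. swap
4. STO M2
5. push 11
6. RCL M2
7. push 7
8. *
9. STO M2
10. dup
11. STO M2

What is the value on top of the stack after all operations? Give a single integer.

Answer: 11

Derivation:
After op 1 (push 1): stack=[1] mem=[0,0,0,0]
After op 2 (push 13): stack=[1,13] mem=[0,0,0,0]
After op 3 (swap): stack=[13,1] mem=[0,0,0,0]
After op 4 (STO M2): stack=[13] mem=[0,0,1,0]
After op 5 (push 11): stack=[13,11] mem=[0,0,1,0]
After op 6 (RCL M2): stack=[13,11,1] mem=[0,0,1,0]
After op 7 (push 7): stack=[13,11,1,7] mem=[0,0,1,0]
After op 8 (*): stack=[13,11,7] mem=[0,0,1,0]
After op 9 (STO M2): stack=[13,11] mem=[0,0,7,0]
After op 10 (dup): stack=[13,11,11] mem=[0,0,7,0]
After op 11 (STO M2): stack=[13,11] mem=[0,0,11,0]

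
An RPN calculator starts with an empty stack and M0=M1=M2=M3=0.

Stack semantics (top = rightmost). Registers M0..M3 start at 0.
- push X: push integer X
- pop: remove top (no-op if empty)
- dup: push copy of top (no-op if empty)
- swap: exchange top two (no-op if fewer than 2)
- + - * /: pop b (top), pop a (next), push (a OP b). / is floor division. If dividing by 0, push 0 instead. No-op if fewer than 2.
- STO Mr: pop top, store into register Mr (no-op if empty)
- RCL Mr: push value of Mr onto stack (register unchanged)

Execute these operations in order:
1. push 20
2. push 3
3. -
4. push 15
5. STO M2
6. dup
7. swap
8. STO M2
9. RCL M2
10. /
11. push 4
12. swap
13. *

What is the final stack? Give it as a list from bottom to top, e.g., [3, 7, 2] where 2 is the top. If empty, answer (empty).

After op 1 (push 20): stack=[20] mem=[0,0,0,0]
After op 2 (push 3): stack=[20,3] mem=[0,0,0,0]
After op 3 (-): stack=[17] mem=[0,0,0,0]
After op 4 (push 15): stack=[17,15] mem=[0,0,0,0]
After op 5 (STO M2): stack=[17] mem=[0,0,15,0]
After op 6 (dup): stack=[17,17] mem=[0,0,15,0]
After op 7 (swap): stack=[17,17] mem=[0,0,15,0]
After op 8 (STO M2): stack=[17] mem=[0,0,17,0]
After op 9 (RCL M2): stack=[17,17] mem=[0,0,17,0]
After op 10 (/): stack=[1] mem=[0,0,17,0]
After op 11 (push 4): stack=[1,4] mem=[0,0,17,0]
After op 12 (swap): stack=[4,1] mem=[0,0,17,0]
After op 13 (*): stack=[4] mem=[0,0,17,0]

Answer: [4]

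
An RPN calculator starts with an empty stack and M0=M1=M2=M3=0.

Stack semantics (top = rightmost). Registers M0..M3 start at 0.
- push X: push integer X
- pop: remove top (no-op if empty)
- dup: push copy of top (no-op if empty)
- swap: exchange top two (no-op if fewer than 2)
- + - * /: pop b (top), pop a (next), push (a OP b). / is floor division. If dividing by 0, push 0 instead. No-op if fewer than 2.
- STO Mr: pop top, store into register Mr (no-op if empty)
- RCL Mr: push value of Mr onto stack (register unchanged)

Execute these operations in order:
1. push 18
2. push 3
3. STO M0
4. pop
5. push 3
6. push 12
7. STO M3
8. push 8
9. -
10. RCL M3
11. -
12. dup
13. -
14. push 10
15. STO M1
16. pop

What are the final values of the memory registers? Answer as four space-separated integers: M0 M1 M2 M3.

After op 1 (push 18): stack=[18] mem=[0,0,0,0]
After op 2 (push 3): stack=[18,3] mem=[0,0,0,0]
After op 3 (STO M0): stack=[18] mem=[3,0,0,0]
After op 4 (pop): stack=[empty] mem=[3,0,0,0]
After op 5 (push 3): stack=[3] mem=[3,0,0,0]
After op 6 (push 12): stack=[3,12] mem=[3,0,0,0]
After op 7 (STO M3): stack=[3] mem=[3,0,0,12]
After op 8 (push 8): stack=[3,8] mem=[3,0,0,12]
After op 9 (-): stack=[-5] mem=[3,0,0,12]
After op 10 (RCL M3): stack=[-5,12] mem=[3,0,0,12]
After op 11 (-): stack=[-17] mem=[3,0,0,12]
After op 12 (dup): stack=[-17,-17] mem=[3,0,0,12]
After op 13 (-): stack=[0] mem=[3,0,0,12]
After op 14 (push 10): stack=[0,10] mem=[3,0,0,12]
After op 15 (STO M1): stack=[0] mem=[3,10,0,12]
After op 16 (pop): stack=[empty] mem=[3,10,0,12]

Answer: 3 10 0 12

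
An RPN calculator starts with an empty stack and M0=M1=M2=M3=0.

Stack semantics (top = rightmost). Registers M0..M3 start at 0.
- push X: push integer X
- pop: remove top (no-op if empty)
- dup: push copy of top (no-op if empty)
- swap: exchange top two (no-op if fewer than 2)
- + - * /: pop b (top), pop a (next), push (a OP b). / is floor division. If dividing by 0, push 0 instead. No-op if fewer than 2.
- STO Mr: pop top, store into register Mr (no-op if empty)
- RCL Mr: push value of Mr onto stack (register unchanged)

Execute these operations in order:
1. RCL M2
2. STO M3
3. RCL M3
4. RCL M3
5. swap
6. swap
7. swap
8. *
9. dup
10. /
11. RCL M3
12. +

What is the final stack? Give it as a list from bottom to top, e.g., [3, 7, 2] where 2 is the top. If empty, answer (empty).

Answer: [0]

Derivation:
After op 1 (RCL M2): stack=[0] mem=[0,0,0,0]
After op 2 (STO M3): stack=[empty] mem=[0,0,0,0]
After op 3 (RCL M3): stack=[0] mem=[0,0,0,0]
After op 4 (RCL M3): stack=[0,0] mem=[0,0,0,0]
After op 5 (swap): stack=[0,0] mem=[0,0,0,0]
After op 6 (swap): stack=[0,0] mem=[0,0,0,0]
After op 7 (swap): stack=[0,0] mem=[0,0,0,0]
After op 8 (*): stack=[0] mem=[0,0,0,0]
After op 9 (dup): stack=[0,0] mem=[0,0,0,0]
After op 10 (/): stack=[0] mem=[0,0,0,0]
After op 11 (RCL M3): stack=[0,0] mem=[0,0,0,0]
After op 12 (+): stack=[0] mem=[0,0,0,0]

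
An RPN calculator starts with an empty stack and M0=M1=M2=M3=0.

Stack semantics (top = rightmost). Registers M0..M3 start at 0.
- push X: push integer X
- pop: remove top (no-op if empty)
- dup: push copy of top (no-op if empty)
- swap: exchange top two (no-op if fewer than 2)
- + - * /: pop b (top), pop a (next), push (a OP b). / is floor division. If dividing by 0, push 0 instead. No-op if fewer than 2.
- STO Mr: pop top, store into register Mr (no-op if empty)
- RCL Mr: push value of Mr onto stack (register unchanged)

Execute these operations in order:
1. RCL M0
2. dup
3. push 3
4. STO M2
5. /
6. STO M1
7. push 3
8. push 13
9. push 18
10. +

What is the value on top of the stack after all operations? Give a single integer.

Answer: 31

Derivation:
After op 1 (RCL M0): stack=[0] mem=[0,0,0,0]
After op 2 (dup): stack=[0,0] mem=[0,0,0,0]
After op 3 (push 3): stack=[0,0,3] mem=[0,0,0,0]
After op 4 (STO M2): stack=[0,0] mem=[0,0,3,0]
After op 5 (/): stack=[0] mem=[0,0,3,0]
After op 6 (STO M1): stack=[empty] mem=[0,0,3,0]
After op 7 (push 3): stack=[3] mem=[0,0,3,0]
After op 8 (push 13): stack=[3,13] mem=[0,0,3,0]
After op 9 (push 18): stack=[3,13,18] mem=[0,0,3,0]
After op 10 (+): stack=[3,31] mem=[0,0,3,0]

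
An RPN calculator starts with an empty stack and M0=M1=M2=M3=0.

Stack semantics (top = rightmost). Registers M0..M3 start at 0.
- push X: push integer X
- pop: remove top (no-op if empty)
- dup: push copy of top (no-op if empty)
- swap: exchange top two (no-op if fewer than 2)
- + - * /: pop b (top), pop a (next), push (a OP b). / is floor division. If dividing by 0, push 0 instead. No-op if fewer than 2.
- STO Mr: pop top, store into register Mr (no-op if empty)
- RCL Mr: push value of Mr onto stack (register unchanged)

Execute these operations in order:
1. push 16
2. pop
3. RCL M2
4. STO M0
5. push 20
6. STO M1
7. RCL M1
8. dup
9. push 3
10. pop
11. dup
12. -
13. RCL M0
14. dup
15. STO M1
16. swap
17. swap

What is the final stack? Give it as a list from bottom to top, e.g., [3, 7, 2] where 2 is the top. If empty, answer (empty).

After op 1 (push 16): stack=[16] mem=[0,0,0,0]
After op 2 (pop): stack=[empty] mem=[0,0,0,0]
After op 3 (RCL M2): stack=[0] mem=[0,0,0,0]
After op 4 (STO M0): stack=[empty] mem=[0,0,0,0]
After op 5 (push 20): stack=[20] mem=[0,0,0,0]
After op 6 (STO M1): stack=[empty] mem=[0,20,0,0]
After op 7 (RCL M1): stack=[20] mem=[0,20,0,0]
After op 8 (dup): stack=[20,20] mem=[0,20,0,0]
After op 9 (push 3): stack=[20,20,3] mem=[0,20,0,0]
After op 10 (pop): stack=[20,20] mem=[0,20,0,0]
After op 11 (dup): stack=[20,20,20] mem=[0,20,0,0]
After op 12 (-): stack=[20,0] mem=[0,20,0,0]
After op 13 (RCL M0): stack=[20,0,0] mem=[0,20,0,0]
After op 14 (dup): stack=[20,0,0,0] mem=[0,20,0,0]
After op 15 (STO M1): stack=[20,0,0] mem=[0,0,0,0]
After op 16 (swap): stack=[20,0,0] mem=[0,0,0,0]
After op 17 (swap): stack=[20,0,0] mem=[0,0,0,0]

Answer: [20, 0, 0]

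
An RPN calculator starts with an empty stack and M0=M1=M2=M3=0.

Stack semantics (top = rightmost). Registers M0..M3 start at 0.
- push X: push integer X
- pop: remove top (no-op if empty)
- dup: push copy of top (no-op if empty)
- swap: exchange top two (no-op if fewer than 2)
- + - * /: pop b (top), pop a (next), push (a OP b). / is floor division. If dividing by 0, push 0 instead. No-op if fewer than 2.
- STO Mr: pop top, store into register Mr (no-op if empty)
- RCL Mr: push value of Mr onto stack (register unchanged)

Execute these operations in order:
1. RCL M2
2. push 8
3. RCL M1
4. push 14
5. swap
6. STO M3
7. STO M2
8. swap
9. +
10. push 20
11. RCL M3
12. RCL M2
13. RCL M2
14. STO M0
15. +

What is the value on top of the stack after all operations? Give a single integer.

After op 1 (RCL M2): stack=[0] mem=[0,0,0,0]
After op 2 (push 8): stack=[0,8] mem=[0,0,0,0]
After op 3 (RCL M1): stack=[0,8,0] mem=[0,0,0,0]
After op 4 (push 14): stack=[0,8,0,14] mem=[0,0,0,0]
After op 5 (swap): stack=[0,8,14,0] mem=[0,0,0,0]
After op 6 (STO M3): stack=[0,8,14] mem=[0,0,0,0]
After op 7 (STO M2): stack=[0,8] mem=[0,0,14,0]
After op 8 (swap): stack=[8,0] mem=[0,0,14,0]
After op 9 (+): stack=[8] mem=[0,0,14,0]
After op 10 (push 20): stack=[8,20] mem=[0,0,14,0]
After op 11 (RCL M3): stack=[8,20,0] mem=[0,0,14,0]
After op 12 (RCL M2): stack=[8,20,0,14] mem=[0,0,14,0]
After op 13 (RCL M2): stack=[8,20,0,14,14] mem=[0,0,14,0]
After op 14 (STO M0): stack=[8,20,0,14] mem=[14,0,14,0]
After op 15 (+): stack=[8,20,14] mem=[14,0,14,0]

Answer: 14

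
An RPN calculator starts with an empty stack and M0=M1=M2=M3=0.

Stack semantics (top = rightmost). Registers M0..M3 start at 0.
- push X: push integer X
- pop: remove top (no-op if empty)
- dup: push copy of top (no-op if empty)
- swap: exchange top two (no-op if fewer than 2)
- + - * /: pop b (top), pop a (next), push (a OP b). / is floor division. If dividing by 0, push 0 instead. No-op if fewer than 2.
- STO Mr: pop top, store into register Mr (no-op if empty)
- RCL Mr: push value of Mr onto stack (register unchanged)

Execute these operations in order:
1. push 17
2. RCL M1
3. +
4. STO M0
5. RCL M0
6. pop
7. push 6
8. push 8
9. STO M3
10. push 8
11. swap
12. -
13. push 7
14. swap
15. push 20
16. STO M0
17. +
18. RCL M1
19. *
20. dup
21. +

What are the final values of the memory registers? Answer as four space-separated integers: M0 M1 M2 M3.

Answer: 20 0 0 8

Derivation:
After op 1 (push 17): stack=[17] mem=[0,0,0,0]
After op 2 (RCL M1): stack=[17,0] mem=[0,0,0,0]
After op 3 (+): stack=[17] mem=[0,0,0,0]
After op 4 (STO M0): stack=[empty] mem=[17,0,0,0]
After op 5 (RCL M0): stack=[17] mem=[17,0,0,0]
After op 6 (pop): stack=[empty] mem=[17,0,0,0]
After op 7 (push 6): stack=[6] mem=[17,0,0,0]
After op 8 (push 8): stack=[6,8] mem=[17,0,0,0]
After op 9 (STO M3): stack=[6] mem=[17,0,0,8]
After op 10 (push 8): stack=[6,8] mem=[17,0,0,8]
After op 11 (swap): stack=[8,6] mem=[17,0,0,8]
After op 12 (-): stack=[2] mem=[17,0,0,8]
After op 13 (push 7): stack=[2,7] mem=[17,0,0,8]
After op 14 (swap): stack=[7,2] mem=[17,0,0,8]
After op 15 (push 20): stack=[7,2,20] mem=[17,0,0,8]
After op 16 (STO M0): stack=[7,2] mem=[20,0,0,8]
After op 17 (+): stack=[9] mem=[20,0,0,8]
After op 18 (RCL M1): stack=[9,0] mem=[20,0,0,8]
After op 19 (*): stack=[0] mem=[20,0,0,8]
After op 20 (dup): stack=[0,0] mem=[20,0,0,8]
After op 21 (+): stack=[0] mem=[20,0,0,8]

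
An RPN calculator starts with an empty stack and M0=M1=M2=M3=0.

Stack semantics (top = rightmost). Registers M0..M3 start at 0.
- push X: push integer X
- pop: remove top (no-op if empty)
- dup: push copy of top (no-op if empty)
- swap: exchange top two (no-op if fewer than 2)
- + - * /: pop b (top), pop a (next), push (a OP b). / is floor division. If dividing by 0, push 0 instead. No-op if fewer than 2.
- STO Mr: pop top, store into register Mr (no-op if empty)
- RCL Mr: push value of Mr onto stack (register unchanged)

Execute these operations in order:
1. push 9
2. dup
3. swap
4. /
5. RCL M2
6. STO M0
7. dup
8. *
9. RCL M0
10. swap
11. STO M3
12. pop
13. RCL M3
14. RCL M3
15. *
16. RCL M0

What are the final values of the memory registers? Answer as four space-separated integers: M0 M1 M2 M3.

Answer: 0 0 0 1

Derivation:
After op 1 (push 9): stack=[9] mem=[0,0,0,0]
After op 2 (dup): stack=[9,9] mem=[0,0,0,0]
After op 3 (swap): stack=[9,9] mem=[0,0,0,0]
After op 4 (/): stack=[1] mem=[0,0,0,0]
After op 5 (RCL M2): stack=[1,0] mem=[0,0,0,0]
After op 6 (STO M0): stack=[1] mem=[0,0,0,0]
After op 7 (dup): stack=[1,1] mem=[0,0,0,0]
After op 8 (*): stack=[1] mem=[0,0,0,0]
After op 9 (RCL M0): stack=[1,0] mem=[0,0,0,0]
After op 10 (swap): stack=[0,1] mem=[0,0,0,0]
After op 11 (STO M3): stack=[0] mem=[0,0,0,1]
After op 12 (pop): stack=[empty] mem=[0,0,0,1]
After op 13 (RCL M3): stack=[1] mem=[0,0,0,1]
After op 14 (RCL M3): stack=[1,1] mem=[0,0,0,1]
After op 15 (*): stack=[1] mem=[0,0,0,1]
After op 16 (RCL M0): stack=[1,0] mem=[0,0,0,1]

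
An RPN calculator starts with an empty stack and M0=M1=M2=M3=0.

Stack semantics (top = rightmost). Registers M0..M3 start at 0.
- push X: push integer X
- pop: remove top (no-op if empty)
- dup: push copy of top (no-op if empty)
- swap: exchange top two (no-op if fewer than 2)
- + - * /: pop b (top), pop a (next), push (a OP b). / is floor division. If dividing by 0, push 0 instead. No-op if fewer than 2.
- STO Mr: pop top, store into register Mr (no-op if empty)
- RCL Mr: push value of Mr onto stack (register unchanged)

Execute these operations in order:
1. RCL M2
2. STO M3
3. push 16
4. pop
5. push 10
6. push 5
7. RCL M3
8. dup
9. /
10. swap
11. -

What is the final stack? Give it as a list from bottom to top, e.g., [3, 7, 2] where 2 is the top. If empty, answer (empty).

Answer: [10, -5]

Derivation:
After op 1 (RCL M2): stack=[0] mem=[0,0,0,0]
After op 2 (STO M3): stack=[empty] mem=[0,0,0,0]
After op 3 (push 16): stack=[16] mem=[0,0,0,0]
After op 4 (pop): stack=[empty] mem=[0,0,0,0]
After op 5 (push 10): stack=[10] mem=[0,0,0,0]
After op 6 (push 5): stack=[10,5] mem=[0,0,0,0]
After op 7 (RCL M3): stack=[10,5,0] mem=[0,0,0,0]
After op 8 (dup): stack=[10,5,0,0] mem=[0,0,0,0]
After op 9 (/): stack=[10,5,0] mem=[0,0,0,0]
After op 10 (swap): stack=[10,0,5] mem=[0,0,0,0]
After op 11 (-): stack=[10,-5] mem=[0,0,0,0]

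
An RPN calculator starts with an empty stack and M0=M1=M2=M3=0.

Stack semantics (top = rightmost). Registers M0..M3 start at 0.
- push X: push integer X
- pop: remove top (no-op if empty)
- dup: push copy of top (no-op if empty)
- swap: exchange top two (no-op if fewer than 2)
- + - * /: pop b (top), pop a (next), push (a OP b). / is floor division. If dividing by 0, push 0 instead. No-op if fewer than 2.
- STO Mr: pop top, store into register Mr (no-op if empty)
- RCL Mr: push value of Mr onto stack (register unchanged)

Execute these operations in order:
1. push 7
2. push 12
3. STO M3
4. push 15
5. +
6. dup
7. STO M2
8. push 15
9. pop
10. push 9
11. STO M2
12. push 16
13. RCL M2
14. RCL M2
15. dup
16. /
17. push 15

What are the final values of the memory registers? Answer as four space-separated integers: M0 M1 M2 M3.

Answer: 0 0 9 12

Derivation:
After op 1 (push 7): stack=[7] mem=[0,0,0,0]
After op 2 (push 12): stack=[7,12] mem=[0,0,0,0]
After op 3 (STO M3): stack=[7] mem=[0,0,0,12]
After op 4 (push 15): stack=[7,15] mem=[0,0,0,12]
After op 5 (+): stack=[22] mem=[0,0,0,12]
After op 6 (dup): stack=[22,22] mem=[0,0,0,12]
After op 7 (STO M2): stack=[22] mem=[0,0,22,12]
After op 8 (push 15): stack=[22,15] mem=[0,0,22,12]
After op 9 (pop): stack=[22] mem=[0,0,22,12]
After op 10 (push 9): stack=[22,9] mem=[0,0,22,12]
After op 11 (STO M2): stack=[22] mem=[0,0,9,12]
After op 12 (push 16): stack=[22,16] mem=[0,0,9,12]
After op 13 (RCL M2): stack=[22,16,9] mem=[0,0,9,12]
After op 14 (RCL M2): stack=[22,16,9,9] mem=[0,0,9,12]
After op 15 (dup): stack=[22,16,9,9,9] mem=[0,0,9,12]
After op 16 (/): stack=[22,16,9,1] mem=[0,0,9,12]
After op 17 (push 15): stack=[22,16,9,1,15] mem=[0,0,9,12]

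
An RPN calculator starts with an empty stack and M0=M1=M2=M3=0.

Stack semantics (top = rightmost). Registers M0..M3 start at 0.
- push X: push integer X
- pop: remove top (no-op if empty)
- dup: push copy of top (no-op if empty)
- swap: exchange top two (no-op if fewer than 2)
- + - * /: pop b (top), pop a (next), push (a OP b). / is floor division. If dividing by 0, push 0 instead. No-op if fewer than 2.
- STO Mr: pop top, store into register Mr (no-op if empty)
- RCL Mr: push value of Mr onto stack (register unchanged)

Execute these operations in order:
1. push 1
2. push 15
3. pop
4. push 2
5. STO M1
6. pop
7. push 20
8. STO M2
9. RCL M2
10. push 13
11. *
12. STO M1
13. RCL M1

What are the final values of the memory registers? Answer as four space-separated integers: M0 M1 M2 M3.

Answer: 0 260 20 0

Derivation:
After op 1 (push 1): stack=[1] mem=[0,0,0,0]
After op 2 (push 15): stack=[1,15] mem=[0,0,0,0]
After op 3 (pop): stack=[1] mem=[0,0,0,0]
After op 4 (push 2): stack=[1,2] mem=[0,0,0,0]
After op 5 (STO M1): stack=[1] mem=[0,2,0,0]
After op 6 (pop): stack=[empty] mem=[0,2,0,0]
After op 7 (push 20): stack=[20] mem=[0,2,0,0]
After op 8 (STO M2): stack=[empty] mem=[0,2,20,0]
After op 9 (RCL M2): stack=[20] mem=[0,2,20,0]
After op 10 (push 13): stack=[20,13] mem=[0,2,20,0]
After op 11 (*): stack=[260] mem=[0,2,20,0]
After op 12 (STO M1): stack=[empty] mem=[0,260,20,0]
After op 13 (RCL M1): stack=[260] mem=[0,260,20,0]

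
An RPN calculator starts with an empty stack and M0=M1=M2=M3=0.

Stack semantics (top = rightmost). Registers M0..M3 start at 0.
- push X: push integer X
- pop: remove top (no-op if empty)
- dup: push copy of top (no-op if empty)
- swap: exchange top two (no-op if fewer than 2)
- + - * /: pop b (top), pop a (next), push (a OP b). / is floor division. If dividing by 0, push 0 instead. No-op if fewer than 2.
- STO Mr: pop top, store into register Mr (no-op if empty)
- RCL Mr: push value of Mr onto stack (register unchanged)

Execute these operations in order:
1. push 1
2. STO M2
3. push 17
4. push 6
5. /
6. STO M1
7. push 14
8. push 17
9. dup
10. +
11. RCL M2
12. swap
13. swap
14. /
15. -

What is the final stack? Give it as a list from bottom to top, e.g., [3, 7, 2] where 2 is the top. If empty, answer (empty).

Answer: [-20]

Derivation:
After op 1 (push 1): stack=[1] mem=[0,0,0,0]
After op 2 (STO M2): stack=[empty] mem=[0,0,1,0]
After op 3 (push 17): stack=[17] mem=[0,0,1,0]
After op 4 (push 6): stack=[17,6] mem=[0,0,1,0]
After op 5 (/): stack=[2] mem=[0,0,1,0]
After op 6 (STO M1): stack=[empty] mem=[0,2,1,0]
After op 7 (push 14): stack=[14] mem=[0,2,1,0]
After op 8 (push 17): stack=[14,17] mem=[0,2,1,0]
After op 9 (dup): stack=[14,17,17] mem=[0,2,1,0]
After op 10 (+): stack=[14,34] mem=[0,2,1,0]
After op 11 (RCL M2): stack=[14,34,1] mem=[0,2,1,0]
After op 12 (swap): stack=[14,1,34] mem=[0,2,1,0]
After op 13 (swap): stack=[14,34,1] mem=[0,2,1,0]
After op 14 (/): stack=[14,34] mem=[0,2,1,0]
After op 15 (-): stack=[-20] mem=[0,2,1,0]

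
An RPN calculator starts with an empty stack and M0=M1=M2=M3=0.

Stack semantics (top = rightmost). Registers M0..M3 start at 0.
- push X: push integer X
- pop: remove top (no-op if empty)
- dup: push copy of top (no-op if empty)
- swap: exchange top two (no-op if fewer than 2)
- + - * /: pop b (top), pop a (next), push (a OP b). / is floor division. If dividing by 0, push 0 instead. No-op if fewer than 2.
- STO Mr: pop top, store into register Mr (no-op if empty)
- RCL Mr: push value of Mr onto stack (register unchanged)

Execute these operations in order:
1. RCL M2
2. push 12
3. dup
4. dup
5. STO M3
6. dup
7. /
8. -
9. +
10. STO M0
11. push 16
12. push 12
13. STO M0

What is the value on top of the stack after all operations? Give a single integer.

After op 1 (RCL M2): stack=[0] mem=[0,0,0,0]
After op 2 (push 12): stack=[0,12] mem=[0,0,0,0]
After op 3 (dup): stack=[0,12,12] mem=[0,0,0,0]
After op 4 (dup): stack=[0,12,12,12] mem=[0,0,0,0]
After op 5 (STO M3): stack=[0,12,12] mem=[0,0,0,12]
After op 6 (dup): stack=[0,12,12,12] mem=[0,0,0,12]
After op 7 (/): stack=[0,12,1] mem=[0,0,0,12]
After op 8 (-): stack=[0,11] mem=[0,0,0,12]
After op 9 (+): stack=[11] mem=[0,0,0,12]
After op 10 (STO M0): stack=[empty] mem=[11,0,0,12]
After op 11 (push 16): stack=[16] mem=[11,0,0,12]
After op 12 (push 12): stack=[16,12] mem=[11,0,0,12]
After op 13 (STO M0): stack=[16] mem=[12,0,0,12]

Answer: 16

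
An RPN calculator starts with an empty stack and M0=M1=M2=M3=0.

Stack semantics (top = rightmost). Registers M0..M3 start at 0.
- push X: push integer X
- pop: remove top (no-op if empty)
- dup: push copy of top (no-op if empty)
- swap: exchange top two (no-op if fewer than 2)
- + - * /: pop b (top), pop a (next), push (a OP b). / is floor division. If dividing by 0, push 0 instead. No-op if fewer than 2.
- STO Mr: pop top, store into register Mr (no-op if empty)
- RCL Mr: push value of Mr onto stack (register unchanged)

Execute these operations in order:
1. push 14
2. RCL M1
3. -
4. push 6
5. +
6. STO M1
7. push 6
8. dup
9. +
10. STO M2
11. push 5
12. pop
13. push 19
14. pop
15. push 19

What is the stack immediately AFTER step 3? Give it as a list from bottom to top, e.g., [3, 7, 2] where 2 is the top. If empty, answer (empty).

After op 1 (push 14): stack=[14] mem=[0,0,0,0]
After op 2 (RCL M1): stack=[14,0] mem=[0,0,0,0]
After op 3 (-): stack=[14] mem=[0,0,0,0]

[14]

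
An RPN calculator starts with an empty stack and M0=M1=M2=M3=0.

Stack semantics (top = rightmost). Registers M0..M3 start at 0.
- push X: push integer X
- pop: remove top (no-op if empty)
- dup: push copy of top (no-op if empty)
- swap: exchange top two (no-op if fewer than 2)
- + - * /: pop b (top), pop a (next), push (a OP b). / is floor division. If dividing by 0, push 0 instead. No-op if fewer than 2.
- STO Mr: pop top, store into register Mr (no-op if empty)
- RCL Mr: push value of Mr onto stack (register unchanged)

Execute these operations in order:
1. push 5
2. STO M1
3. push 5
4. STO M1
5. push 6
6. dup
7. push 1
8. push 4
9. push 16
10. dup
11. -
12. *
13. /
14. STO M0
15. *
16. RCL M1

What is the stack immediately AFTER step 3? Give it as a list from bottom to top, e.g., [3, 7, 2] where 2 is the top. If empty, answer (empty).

After op 1 (push 5): stack=[5] mem=[0,0,0,0]
After op 2 (STO M1): stack=[empty] mem=[0,5,0,0]
After op 3 (push 5): stack=[5] mem=[0,5,0,0]

[5]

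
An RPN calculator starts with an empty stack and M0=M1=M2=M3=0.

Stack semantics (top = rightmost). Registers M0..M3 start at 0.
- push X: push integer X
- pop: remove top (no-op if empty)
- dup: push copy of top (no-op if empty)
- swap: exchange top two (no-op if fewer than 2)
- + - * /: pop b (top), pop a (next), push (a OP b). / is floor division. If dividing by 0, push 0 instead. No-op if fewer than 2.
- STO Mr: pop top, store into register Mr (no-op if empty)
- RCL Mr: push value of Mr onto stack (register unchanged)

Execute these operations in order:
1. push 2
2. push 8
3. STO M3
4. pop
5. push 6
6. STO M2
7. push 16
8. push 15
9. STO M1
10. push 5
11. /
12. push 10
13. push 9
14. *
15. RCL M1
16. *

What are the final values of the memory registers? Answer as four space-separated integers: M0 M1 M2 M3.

After op 1 (push 2): stack=[2] mem=[0,0,0,0]
After op 2 (push 8): stack=[2,8] mem=[0,0,0,0]
After op 3 (STO M3): stack=[2] mem=[0,0,0,8]
After op 4 (pop): stack=[empty] mem=[0,0,0,8]
After op 5 (push 6): stack=[6] mem=[0,0,0,8]
After op 6 (STO M2): stack=[empty] mem=[0,0,6,8]
After op 7 (push 16): stack=[16] mem=[0,0,6,8]
After op 8 (push 15): stack=[16,15] mem=[0,0,6,8]
After op 9 (STO M1): stack=[16] mem=[0,15,6,8]
After op 10 (push 5): stack=[16,5] mem=[0,15,6,8]
After op 11 (/): stack=[3] mem=[0,15,6,8]
After op 12 (push 10): stack=[3,10] mem=[0,15,6,8]
After op 13 (push 9): stack=[3,10,9] mem=[0,15,6,8]
After op 14 (*): stack=[3,90] mem=[0,15,6,8]
After op 15 (RCL M1): stack=[3,90,15] mem=[0,15,6,8]
After op 16 (*): stack=[3,1350] mem=[0,15,6,8]

Answer: 0 15 6 8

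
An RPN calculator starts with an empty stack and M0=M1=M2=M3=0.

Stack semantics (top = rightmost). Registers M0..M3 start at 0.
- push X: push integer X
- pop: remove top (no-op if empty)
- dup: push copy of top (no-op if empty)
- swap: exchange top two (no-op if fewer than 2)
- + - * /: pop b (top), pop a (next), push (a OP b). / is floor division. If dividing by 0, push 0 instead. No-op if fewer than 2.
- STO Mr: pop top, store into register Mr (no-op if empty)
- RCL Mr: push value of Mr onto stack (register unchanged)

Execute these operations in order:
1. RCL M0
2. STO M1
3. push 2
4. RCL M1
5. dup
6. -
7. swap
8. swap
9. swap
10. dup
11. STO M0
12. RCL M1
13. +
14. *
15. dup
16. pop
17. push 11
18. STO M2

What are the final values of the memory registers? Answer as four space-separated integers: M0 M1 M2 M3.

After op 1 (RCL M0): stack=[0] mem=[0,0,0,0]
After op 2 (STO M1): stack=[empty] mem=[0,0,0,0]
After op 3 (push 2): stack=[2] mem=[0,0,0,0]
After op 4 (RCL M1): stack=[2,0] mem=[0,0,0,0]
After op 5 (dup): stack=[2,0,0] mem=[0,0,0,0]
After op 6 (-): stack=[2,0] mem=[0,0,0,0]
After op 7 (swap): stack=[0,2] mem=[0,0,0,0]
After op 8 (swap): stack=[2,0] mem=[0,0,0,0]
After op 9 (swap): stack=[0,2] mem=[0,0,0,0]
After op 10 (dup): stack=[0,2,2] mem=[0,0,0,0]
After op 11 (STO M0): stack=[0,2] mem=[2,0,0,0]
After op 12 (RCL M1): stack=[0,2,0] mem=[2,0,0,0]
After op 13 (+): stack=[0,2] mem=[2,0,0,0]
After op 14 (*): stack=[0] mem=[2,0,0,0]
After op 15 (dup): stack=[0,0] mem=[2,0,0,0]
After op 16 (pop): stack=[0] mem=[2,0,0,0]
After op 17 (push 11): stack=[0,11] mem=[2,0,0,0]
After op 18 (STO M2): stack=[0] mem=[2,0,11,0]

Answer: 2 0 11 0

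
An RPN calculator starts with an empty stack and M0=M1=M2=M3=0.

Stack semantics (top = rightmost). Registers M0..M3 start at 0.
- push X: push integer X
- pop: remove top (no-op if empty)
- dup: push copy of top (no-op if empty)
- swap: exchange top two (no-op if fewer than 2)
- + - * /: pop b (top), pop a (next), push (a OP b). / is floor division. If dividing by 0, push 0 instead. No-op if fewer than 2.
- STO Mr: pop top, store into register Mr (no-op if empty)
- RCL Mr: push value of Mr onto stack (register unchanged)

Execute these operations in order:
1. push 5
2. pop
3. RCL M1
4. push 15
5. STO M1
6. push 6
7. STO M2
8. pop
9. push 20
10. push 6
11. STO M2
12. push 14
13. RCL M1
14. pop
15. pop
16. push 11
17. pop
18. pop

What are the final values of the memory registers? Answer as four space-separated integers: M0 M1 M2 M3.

Answer: 0 15 6 0

Derivation:
After op 1 (push 5): stack=[5] mem=[0,0,0,0]
After op 2 (pop): stack=[empty] mem=[0,0,0,0]
After op 3 (RCL M1): stack=[0] mem=[0,0,0,0]
After op 4 (push 15): stack=[0,15] mem=[0,0,0,0]
After op 5 (STO M1): stack=[0] mem=[0,15,0,0]
After op 6 (push 6): stack=[0,6] mem=[0,15,0,0]
After op 7 (STO M2): stack=[0] mem=[0,15,6,0]
After op 8 (pop): stack=[empty] mem=[0,15,6,0]
After op 9 (push 20): stack=[20] mem=[0,15,6,0]
After op 10 (push 6): stack=[20,6] mem=[0,15,6,0]
After op 11 (STO M2): stack=[20] mem=[0,15,6,0]
After op 12 (push 14): stack=[20,14] mem=[0,15,6,0]
After op 13 (RCL M1): stack=[20,14,15] mem=[0,15,6,0]
After op 14 (pop): stack=[20,14] mem=[0,15,6,0]
After op 15 (pop): stack=[20] mem=[0,15,6,0]
After op 16 (push 11): stack=[20,11] mem=[0,15,6,0]
After op 17 (pop): stack=[20] mem=[0,15,6,0]
After op 18 (pop): stack=[empty] mem=[0,15,6,0]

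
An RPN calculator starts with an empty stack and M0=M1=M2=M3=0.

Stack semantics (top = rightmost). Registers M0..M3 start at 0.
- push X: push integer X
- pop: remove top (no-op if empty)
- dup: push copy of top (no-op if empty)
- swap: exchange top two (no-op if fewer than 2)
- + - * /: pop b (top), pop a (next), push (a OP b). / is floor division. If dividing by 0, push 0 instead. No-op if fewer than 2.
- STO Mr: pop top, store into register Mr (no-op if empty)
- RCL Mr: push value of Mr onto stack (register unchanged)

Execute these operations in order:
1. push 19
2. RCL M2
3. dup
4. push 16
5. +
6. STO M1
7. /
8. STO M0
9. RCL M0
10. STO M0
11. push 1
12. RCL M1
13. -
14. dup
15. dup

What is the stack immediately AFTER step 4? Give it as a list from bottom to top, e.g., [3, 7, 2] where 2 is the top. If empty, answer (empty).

After op 1 (push 19): stack=[19] mem=[0,0,0,0]
After op 2 (RCL M2): stack=[19,0] mem=[0,0,0,0]
After op 3 (dup): stack=[19,0,0] mem=[0,0,0,0]
After op 4 (push 16): stack=[19,0,0,16] mem=[0,0,0,0]

[19, 0, 0, 16]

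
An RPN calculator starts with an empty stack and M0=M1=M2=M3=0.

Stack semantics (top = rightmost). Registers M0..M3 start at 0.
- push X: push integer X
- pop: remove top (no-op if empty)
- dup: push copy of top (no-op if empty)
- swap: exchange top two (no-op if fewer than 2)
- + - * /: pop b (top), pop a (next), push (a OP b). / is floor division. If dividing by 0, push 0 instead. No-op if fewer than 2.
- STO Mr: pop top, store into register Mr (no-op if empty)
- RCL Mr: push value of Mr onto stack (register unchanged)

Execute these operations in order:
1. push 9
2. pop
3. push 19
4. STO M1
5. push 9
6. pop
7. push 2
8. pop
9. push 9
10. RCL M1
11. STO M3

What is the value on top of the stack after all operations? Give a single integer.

After op 1 (push 9): stack=[9] mem=[0,0,0,0]
After op 2 (pop): stack=[empty] mem=[0,0,0,0]
After op 3 (push 19): stack=[19] mem=[0,0,0,0]
After op 4 (STO M1): stack=[empty] mem=[0,19,0,0]
After op 5 (push 9): stack=[9] mem=[0,19,0,0]
After op 6 (pop): stack=[empty] mem=[0,19,0,0]
After op 7 (push 2): stack=[2] mem=[0,19,0,0]
After op 8 (pop): stack=[empty] mem=[0,19,0,0]
After op 9 (push 9): stack=[9] mem=[0,19,0,0]
After op 10 (RCL M1): stack=[9,19] mem=[0,19,0,0]
After op 11 (STO M3): stack=[9] mem=[0,19,0,19]

Answer: 9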